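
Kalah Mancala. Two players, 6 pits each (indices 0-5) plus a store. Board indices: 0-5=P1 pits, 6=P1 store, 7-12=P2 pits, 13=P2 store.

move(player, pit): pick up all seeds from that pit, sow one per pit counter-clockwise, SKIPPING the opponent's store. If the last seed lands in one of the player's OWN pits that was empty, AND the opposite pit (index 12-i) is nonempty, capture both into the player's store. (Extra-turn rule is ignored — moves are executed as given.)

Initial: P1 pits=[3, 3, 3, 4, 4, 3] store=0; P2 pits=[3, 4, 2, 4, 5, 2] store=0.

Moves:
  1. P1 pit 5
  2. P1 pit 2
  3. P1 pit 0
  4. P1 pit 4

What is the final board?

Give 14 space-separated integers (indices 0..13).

Answer: 0 4 1 6 0 1 7 1 6 3 4 5 2 0

Derivation:
Move 1: P1 pit5 -> P1=[3,3,3,4,4,0](1) P2=[4,5,2,4,5,2](0)
Move 2: P1 pit2 -> P1=[3,3,0,5,5,0](6) P2=[0,5,2,4,5,2](0)
Move 3: P1 pit0 -> P1=[0,4,1,6,5,0](6) P2=[0,5,2,4,5,2](0)
Move 4: P1 pit4 -> P1=[0,4,1,6,0,1](7) P2=[1,6,3,4,5,2](0)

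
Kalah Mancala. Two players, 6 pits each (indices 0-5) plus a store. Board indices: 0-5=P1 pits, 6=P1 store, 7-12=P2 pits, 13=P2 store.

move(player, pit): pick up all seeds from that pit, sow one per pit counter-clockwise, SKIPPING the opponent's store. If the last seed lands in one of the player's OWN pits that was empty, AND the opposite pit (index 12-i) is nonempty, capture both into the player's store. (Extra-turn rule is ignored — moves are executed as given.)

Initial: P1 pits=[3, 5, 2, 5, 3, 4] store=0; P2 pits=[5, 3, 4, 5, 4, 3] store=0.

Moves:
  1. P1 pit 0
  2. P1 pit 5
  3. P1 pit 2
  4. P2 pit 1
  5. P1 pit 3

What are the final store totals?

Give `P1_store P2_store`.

Move 1: P1 pit0 -> P1=[0,6,3,6,3,4](0) P2=[5,3,4,5,4,3](0)
Move 2: P1 pit5 -> P1=[0,6,3,6,3,0](1) P2=[6,4,5,5,4,3](0)
Move 3: P1 pit2 -> P1=[0,6,0,7,4,0](8) P2=[0,4,5,5,4,3](0)
Move 4: P2 pit1 -> P1=[0,6,0,7,4,0](8) P2=[0,0,6,6,5,4](0)
Move 5: P1 pit3 -> P1=[0,6,0,0,5,1](9) P2=[1,1,7,7,5,4](0)

Answer: 9 0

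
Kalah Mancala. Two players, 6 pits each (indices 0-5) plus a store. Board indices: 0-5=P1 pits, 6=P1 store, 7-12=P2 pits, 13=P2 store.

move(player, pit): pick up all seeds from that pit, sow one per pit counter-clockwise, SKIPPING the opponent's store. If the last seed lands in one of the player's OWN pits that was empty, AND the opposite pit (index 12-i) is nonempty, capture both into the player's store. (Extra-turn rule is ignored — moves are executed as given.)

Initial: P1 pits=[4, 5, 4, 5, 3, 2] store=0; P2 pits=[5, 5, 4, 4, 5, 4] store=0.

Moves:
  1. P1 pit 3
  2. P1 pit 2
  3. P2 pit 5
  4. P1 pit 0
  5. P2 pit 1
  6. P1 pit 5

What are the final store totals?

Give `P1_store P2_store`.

Answer: 3 2

Derivation:
Move 1: P1 pit3 -> P1=[4,5,4,0,4,3](1) P2=[6,6,4,4,5,4](0)
Move 2: P1 pit2 -> P1=[4,5,0,1,5,4](2) P2=[6,6,4,4,5,4](0)
Move 3: P2 pit5 -> P1=[5,6,1,1,5,4](2) P2=[6,6,4,4,5,0](1)
Move 4: P1 pit0 -> P1=[0,7,2,2,6,5](2) P2=[6,6,4,4,5,0](1)
Move 5: P2 pit1 -> P1=[1,7,2,2,6,5](2) P2=[6,0,5,5,6,1](2)
Move 6: P1 pit5 -> P1=[1,7,2,2,6,0](3) P2=[7,1,6,6,6,1](2)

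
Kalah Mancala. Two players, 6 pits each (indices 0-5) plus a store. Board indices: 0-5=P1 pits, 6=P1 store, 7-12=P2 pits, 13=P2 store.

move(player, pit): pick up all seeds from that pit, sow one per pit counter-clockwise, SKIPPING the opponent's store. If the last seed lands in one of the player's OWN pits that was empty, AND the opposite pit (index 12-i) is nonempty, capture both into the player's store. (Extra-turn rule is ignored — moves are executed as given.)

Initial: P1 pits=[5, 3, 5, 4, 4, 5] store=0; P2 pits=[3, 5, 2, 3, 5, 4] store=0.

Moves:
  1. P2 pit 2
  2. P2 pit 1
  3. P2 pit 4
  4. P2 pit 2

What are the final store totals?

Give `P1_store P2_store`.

Move 1: P2 pit2 -> P1=[5,3,5,4,4,5](0) P2=[3,5,0,4,6,4](0)
Move 2: P2 pit1 -> P1=[5,3,5,4,4,5](0) P2=[3,0,1,5,7,5](1)
Move 3: P2 pit4 -> P1=[6,4,6,5,5,5](0) P2=[3,0,1,5,0,6](2)
Move 4: P2 pit2 -> P1=[6,4,6,5,5,5](0) P2=[3,0,0,6,0,6](2)

Answer: 0 2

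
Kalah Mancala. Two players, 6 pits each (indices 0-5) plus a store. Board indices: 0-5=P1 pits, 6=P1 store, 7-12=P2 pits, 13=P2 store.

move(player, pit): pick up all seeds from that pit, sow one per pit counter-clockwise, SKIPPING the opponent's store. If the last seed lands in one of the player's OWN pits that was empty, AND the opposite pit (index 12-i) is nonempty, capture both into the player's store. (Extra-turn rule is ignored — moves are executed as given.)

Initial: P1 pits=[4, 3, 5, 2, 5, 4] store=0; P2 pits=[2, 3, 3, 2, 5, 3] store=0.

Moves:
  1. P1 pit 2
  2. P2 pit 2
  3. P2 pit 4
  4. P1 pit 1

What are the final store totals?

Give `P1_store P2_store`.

Move 1: P1 pit2 -> P1=[4,3,0,3,6,5](1) P2=[3,3,3,2,5,3](0)
Move 2: P2 pit2 -> P1=[4,3,0,3,6,5](1) P2=[3,3,0,3,6,4](0)
Move 3: P2 pit4 -> P1=[5,4,1,4,6,5](1) P2=[3,3,0,3,0,5](1)
Move 4: P1 pit1 -> P1=[5,0,2,5,7,6](1) P2=[3,3,0,3,0,5](1)

Answer: 1 1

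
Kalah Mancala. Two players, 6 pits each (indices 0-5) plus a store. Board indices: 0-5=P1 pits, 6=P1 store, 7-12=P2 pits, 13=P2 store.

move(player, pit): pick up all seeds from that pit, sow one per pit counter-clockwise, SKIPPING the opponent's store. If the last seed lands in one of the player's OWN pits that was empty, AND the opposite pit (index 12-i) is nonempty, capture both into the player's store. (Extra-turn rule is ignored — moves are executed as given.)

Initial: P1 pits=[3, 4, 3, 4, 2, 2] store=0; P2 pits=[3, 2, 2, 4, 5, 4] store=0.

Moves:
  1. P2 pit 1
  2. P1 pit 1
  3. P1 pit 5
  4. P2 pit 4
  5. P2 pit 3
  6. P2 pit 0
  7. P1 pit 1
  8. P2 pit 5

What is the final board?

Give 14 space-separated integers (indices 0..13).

Answer: 6 1 7 7 4 0 1 0 2 4 1 2 0 3

Derivation:
Move 1: P2 pit1 -> P1=[3,4,3,4,2,2](0) P2=[3,0,3,5,5,4](0)
Move 2: P1 pit1 -> P1=[3,0,4,5,3,3](0) P2=[3,0,3,5,5,4](0)
Move 3: P1 pit5 -> P1=[3,0,4,5,3,0](1) P2=[4,1,3,5,5,4](0)
Move 4: P2 pit4 -> P1=[4,1,5,5,3,0](1) P2=[4,1,3,5,0,5](1)
Move 5: P2 pit3 -> P1=[5,2,5,5,3,0](1) P2=[4,1,3,0,1,6](2)
Move 6: P2 pit0 -> P1=[5,2,5,5,3,0](1) P2=[0,2,4,1,2,6](2)
Move 7: P1 pit1 -> P1=[5,0,6,6,3,0](1) P2=[0,2,4,1,2,6](2)
Move 8: P2 pit5 -> P1=[6,1,7,7,4,0](1) P2=[0,2,4,1,2,0](3)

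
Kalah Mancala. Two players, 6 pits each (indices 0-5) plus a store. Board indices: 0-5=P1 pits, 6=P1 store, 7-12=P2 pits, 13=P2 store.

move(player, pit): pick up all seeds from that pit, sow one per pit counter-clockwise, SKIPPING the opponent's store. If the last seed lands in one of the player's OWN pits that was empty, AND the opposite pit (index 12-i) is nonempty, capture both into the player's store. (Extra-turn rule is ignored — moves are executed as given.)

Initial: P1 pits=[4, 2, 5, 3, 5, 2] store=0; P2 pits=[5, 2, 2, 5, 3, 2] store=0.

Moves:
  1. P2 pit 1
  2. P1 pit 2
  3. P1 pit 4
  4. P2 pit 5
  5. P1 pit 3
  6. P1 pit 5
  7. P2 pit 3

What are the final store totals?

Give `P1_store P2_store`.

Move 1: P2 pit1 -> P1=[4,2,5,3,5,2](0) P2=[5,0,3,6,3,2](0)
Move 2: P1 pit2 -> P1=[4,2,0,4,6,3](1) P2=[6,0,3,6,3,2](0)
Move 3: P1 pit4 -> P1=[4,2,0,4,0,4](2) P2=[7,1,4,7,3,2](0)
Move 4: P2 pit5 -> P1=[5,2,0,4,0,4](2) P2=[7,1,4,7,3,0](1)
Move 5: P1 pit3 -> P1=[5,2,0,0,1,5](3) P2=[8,1,4,7,3,0](1)
Move 6: P1 pit5 -> P1=[5,2,0,0,1,0](4) P2=[9,2,5,8,3,0](1)
Move 7: P2 pit3 -> P1=[6,3,1,1,2,0](4) P2=[9,2,5,0,4,1](2)

Answer: 4 2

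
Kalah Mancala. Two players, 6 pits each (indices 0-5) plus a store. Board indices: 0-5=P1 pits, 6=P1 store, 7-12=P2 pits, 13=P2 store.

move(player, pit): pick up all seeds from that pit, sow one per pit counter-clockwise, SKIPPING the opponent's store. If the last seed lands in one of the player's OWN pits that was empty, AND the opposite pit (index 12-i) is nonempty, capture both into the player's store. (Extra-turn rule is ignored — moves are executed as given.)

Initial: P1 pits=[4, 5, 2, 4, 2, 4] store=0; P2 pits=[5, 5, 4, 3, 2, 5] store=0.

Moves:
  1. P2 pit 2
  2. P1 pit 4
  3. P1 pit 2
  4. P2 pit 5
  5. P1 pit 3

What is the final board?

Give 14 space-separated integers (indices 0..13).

Move 1: P2 pit2 -> P1=[4,5,2,4,2,4](0) P2=[5,5,0,4,3,6](1)
Move 2: P1 pit4 -> P1=[4,5,2,4,0,5](1) P2=[5,5,0,4,3,6](1)
Move 3: P1 pit2 -> P1=[4,5,0,5,0,5](7) P2=[5,0,0,4,3,6](1)
Move 4: P2 pit5 -> P1=[5,6,1,6,1,5](7) P2=[5,0,0,4,3,0](2)
Move 5: P1 pit3 -> P1=[5,6,1,0,2,6](8) P2=[6,1,1,4,3,0](2)

Answer: 5 6 1 0 2 6 8 6 1 1 4 3 0 2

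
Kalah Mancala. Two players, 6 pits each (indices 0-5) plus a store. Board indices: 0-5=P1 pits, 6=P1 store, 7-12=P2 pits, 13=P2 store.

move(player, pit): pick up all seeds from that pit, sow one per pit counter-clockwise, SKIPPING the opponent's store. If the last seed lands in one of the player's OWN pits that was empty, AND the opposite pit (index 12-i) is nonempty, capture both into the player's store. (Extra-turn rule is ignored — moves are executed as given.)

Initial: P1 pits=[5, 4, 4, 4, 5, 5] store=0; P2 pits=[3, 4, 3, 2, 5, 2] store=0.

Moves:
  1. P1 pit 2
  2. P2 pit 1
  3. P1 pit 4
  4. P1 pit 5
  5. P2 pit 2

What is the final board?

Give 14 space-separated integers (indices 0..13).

Move 1: P1 pit2 -> P1=[5,4,0,5,6,6](1) P2=[3,4,3,2,5,2](0)
Move 2: P2 pit1 -> P1=[5,4,0,5,6,6](1) P2=[3,0,4,3,6,3](0)
Move 3: P1 pit4 -> P1=[5,4,0,5,0,7](2) P2=[4,1,5,4,6,3](0)
Move 4: P1 pit5 -> P1=[5,4,0,5,0,0](3) P2=[5,2,6,5,7,4](0)
Move 5: P2 pit2 -> P1=[6,5,0,5,0,0](3) P2=[5,2,0,6,8,5](1)

Answer: 6 5 0 5 0 0 3 5 2 0 6 8 5 1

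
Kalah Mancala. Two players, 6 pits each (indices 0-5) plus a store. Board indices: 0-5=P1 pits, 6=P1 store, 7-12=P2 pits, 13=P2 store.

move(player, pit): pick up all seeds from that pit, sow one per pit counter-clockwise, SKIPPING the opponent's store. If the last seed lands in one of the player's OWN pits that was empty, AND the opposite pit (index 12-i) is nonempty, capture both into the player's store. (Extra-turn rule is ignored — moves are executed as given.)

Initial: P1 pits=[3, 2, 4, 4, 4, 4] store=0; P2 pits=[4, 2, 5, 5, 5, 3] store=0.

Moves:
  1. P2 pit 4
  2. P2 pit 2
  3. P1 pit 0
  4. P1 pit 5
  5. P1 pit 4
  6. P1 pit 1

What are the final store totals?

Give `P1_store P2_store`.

Answer: 2 2

Derivation:
Move 1: P2 pit4 -> P1=[4,3,5,4,4,4](0) P2=[4,2,5,5,0,4](1)
Move 2: P2 pit2 -> P1=[5,3,5,4,4,4](0) P2=[4,2,0,6,1,5](2)
Move 3: P1 pit0 -> P1=[0,4,6,5,5,5](0) P2=[4,2,0,6,1,5](2)
Move 4: P1 pit5 -> P1=[0,4,6,5,5,0](1) P2=[5,3,1,7,1,5](2)
Move 5: P1 pit4 -> P1=[0,4,6,5,0,1](2) P2=[6,4,2,7,1,5](2)
Move 6: P1 pit1 -> P1=[0,0,7,6,1,2](2) P2=[6,4,2,7,1,5](2)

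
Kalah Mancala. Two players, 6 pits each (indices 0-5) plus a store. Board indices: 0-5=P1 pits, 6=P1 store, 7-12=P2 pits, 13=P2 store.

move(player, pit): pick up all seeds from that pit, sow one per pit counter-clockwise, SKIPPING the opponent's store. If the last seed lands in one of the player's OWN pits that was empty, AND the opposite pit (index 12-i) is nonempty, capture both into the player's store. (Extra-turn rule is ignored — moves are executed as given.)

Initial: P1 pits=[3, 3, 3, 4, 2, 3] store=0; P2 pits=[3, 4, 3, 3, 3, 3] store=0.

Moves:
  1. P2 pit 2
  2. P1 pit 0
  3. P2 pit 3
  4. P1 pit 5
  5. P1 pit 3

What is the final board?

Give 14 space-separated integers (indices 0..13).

Answer: 1 4 4 0 3 1 2 5 6 0 0 5 5 1

Derivation:
Move 1: P2 pit2 -> P1=[3,3,3,4,2,3](0) P2=[3,4,0,4,4,4](0)
Move 2: P1 pit0 -> P1=[0,4,4,5,2,3](0) P2=[3,4,0,4,4,4](0)
Move 3: P2 pit3 -> P1=[1,4,4,5,2,3](0) P2=[3,4,0,0,5,5](1)
Move 4: P1 pit5 -> P1=[1,4,4,5,2,0](1) P2=[4,5,0,0,5,5](1)
Move 5: P1 pit3 -> P1=[1,4,4,0,3,1](2) P2=[5,6,0,0,5,5](1)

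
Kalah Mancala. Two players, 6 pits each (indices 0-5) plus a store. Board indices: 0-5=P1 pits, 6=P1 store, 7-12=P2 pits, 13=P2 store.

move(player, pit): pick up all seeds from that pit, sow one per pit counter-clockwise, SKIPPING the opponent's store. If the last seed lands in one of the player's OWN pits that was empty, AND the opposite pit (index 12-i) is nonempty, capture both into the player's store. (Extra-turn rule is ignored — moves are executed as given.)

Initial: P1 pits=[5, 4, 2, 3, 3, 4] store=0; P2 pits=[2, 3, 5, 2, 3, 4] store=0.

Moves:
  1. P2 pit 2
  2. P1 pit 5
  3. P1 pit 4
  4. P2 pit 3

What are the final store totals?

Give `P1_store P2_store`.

Move 1: P2 pit2 -> P1=[6,4,2,3,3,4](0) P2=[2,3,0,3,4,5](1)
Move 2: P1 pit5 -> P1=[6,4,2,3,3,0](1) P2=[3,4,1,3,4,5](1)
Move 3: P1 pit4 -> P1=[6,4,2,3,0,1](2) P2=[4,4,1,3,4,5](1)
Move 4: P2 pit3 -> P1=[6,4,2,3,0,1](2) P2=[4,4,1,0,5,6](2)

Answer: 2 2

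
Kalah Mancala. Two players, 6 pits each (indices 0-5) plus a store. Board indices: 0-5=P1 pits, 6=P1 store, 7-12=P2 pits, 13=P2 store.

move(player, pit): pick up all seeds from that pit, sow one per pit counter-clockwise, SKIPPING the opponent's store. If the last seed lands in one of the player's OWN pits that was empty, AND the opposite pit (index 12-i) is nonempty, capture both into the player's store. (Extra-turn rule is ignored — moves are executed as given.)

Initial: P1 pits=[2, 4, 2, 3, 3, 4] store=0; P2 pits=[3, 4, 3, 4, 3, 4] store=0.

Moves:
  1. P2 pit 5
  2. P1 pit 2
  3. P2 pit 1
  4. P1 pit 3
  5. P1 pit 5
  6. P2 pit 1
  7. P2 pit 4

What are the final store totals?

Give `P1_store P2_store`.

Answer: 2 6

Derivation:
Move 1: P2 pit5 -> P1=[3,5,3,3,3,4](0) P2=[3,4,3,4,3,0](1)
Move 2: P1 pit2 -> P1=[3,5,0,4,4,5](0) P2=[3,4,3,4,3,0](1)
Move 3: P2 pit1 -> P1=[0,5,0,4,4,5](0) P2=[3,0,4,5,4,0](5)
Move 4: P1 pit3 -> P1=[0,5,0,0,5,6](1) P2=[4,0,4,5,4,0](5)
Move 5: P1 pit5 -> P1=[0,5,0,0,5,0](2) P2=[5,1,5,6,5,0](5)
Move 6: P2 pit1 -> P1=[0,5,0,0,5,0](2) P2=[5,0,6,6,5,0](5)
Move 7: P2 pit4 -> P1=[1,6,1,0,5,0](2) P2=[5,0,6,6,0,1](6)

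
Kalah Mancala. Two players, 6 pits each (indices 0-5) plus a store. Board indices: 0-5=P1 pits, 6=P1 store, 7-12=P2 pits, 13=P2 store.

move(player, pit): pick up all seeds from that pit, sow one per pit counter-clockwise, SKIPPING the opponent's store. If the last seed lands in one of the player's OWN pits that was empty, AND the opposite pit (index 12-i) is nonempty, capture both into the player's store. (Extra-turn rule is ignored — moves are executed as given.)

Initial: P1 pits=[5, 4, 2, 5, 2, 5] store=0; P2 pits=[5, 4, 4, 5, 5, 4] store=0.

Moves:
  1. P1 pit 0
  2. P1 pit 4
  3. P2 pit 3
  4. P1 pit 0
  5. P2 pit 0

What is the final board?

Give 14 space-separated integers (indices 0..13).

Move 1: P1 pit0 -> P1=[0,5,3,6,3,6](0) P2=[5,4,4,5,5,4](0)
Move 2: P1 pit4 -> P1=[0,5,3,6,0,7](1) P2=[6,4,4,5,5,4](0)
Move 3: P2 pit3 -> P1=[1,6,3,6,0,7](1) P2=[6,4,4,0,6,5](1)
Move 4: P1 pit0 -> P1=[0,7,3,6,0,7](1) P2=[6,4,4,0,6,5](1)
Move 5: P2 pit0 -> P1=[0,7,3,6,0,7](1) P2=[0,5,5,1,7,6](2)

Answer: 0 7 3 6 0 7 1 0 5 5 1 7 6 2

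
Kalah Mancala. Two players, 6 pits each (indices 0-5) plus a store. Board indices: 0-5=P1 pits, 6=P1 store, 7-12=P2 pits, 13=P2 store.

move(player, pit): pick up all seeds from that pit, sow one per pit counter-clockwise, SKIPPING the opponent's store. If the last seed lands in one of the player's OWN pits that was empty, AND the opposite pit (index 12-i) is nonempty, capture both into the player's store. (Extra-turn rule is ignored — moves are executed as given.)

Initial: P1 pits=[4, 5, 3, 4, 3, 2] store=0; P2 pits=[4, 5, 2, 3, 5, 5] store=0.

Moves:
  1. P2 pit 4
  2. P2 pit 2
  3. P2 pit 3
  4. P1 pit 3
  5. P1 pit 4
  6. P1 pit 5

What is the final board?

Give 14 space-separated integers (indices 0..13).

Answer: 6 0 4 0 0 0 3 7 7 1 0 1 7 9

Derivation:
Move 1: P2 pit4 -> P1=[5,6,4,4,3,2](0) P2=[4,5,2,3,0,6](1)
Move 2: P2 pit2 -> P1=[5,0,4,4,3,2](0) P2=[4,5,0,4,0,6](8)
Move 3: P2 pit3 -> P1=[6,0,4,4,3,2](0) P2=[4,5,0,0,1,7](9)
Move 4: P1 pit3 -> P1=[6,0,4,0,4,3](1) P2=[5,5,0,0,1,7](9)
Move 5: P1 pit4 -> P1=[6,0,4,0,0,4](2) P2=[6,6,0,0,1,7](9)
Move 6: P1 pit5 -> P1=[6,0,4,0,0,0](3) P2=[7,7,1,0,1,7](9)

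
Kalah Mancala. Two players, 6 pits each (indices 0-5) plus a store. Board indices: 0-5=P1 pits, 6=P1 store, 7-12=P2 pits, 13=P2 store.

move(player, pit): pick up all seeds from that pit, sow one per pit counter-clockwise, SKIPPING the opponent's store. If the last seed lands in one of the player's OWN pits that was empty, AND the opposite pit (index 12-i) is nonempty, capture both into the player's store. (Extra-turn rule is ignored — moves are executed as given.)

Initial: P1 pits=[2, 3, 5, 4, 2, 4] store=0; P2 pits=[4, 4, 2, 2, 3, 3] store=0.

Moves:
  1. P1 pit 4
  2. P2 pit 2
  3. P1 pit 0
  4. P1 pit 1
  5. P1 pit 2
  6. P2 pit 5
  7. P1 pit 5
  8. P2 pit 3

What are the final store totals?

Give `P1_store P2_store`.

Move 1: P1 pit4 -> P1=[2,3,5,4,0,5](1) P2=[4,4,2,2,3,3](0)
Move 2: P2 pit2 -> P1=[2,3,5,4,0,5](1) P2=[4,4,0,3,4,3](0)
Move 3: P1 pit0 -> P1=[0,4,6,4,0,5](1) P2=[4,4,0,3,4,3](0)
Move 4: P1 pit1 -> P1=[0,0,7,5,1,6](1) P2=[4,4,0,3,4,3](0)
Move 5: P1 pit2 -> P1=[0,0,0,6,2,7](2) P2=[5,5,1,3,4,3](0)
Move 6: P2 pit5 -> P1=[1,1,0,6,2,7](2) P2=[5,5,1,3,4,0](1)
Move 7: P1 pit5 -> P1=[1,1,0,6,2,0](3) P2=[6,6,2,4,5,1](1)
Move 8: P2 pit3 -> P1=[2,1,0,6,2,0](3) P2=[6,6,2,0,6,2](2)

Answer: 3 2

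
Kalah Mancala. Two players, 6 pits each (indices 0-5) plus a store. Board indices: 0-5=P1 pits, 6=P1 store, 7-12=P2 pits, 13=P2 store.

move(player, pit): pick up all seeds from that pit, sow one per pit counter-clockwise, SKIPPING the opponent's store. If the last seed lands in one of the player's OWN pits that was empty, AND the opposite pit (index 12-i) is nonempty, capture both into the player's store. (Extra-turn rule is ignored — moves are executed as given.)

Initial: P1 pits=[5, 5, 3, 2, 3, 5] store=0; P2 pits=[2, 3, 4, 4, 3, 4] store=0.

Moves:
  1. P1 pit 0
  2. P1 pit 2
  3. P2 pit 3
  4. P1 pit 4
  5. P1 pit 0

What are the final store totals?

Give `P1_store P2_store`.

Move 1: P1 pit0 -> P1=[0,6,4,3,4,6](0) P2=[2,3,4,4,3,4](0)
Move 2: P1 pit2 -> P1=[0,6,0,4,5,7](1) P2=[2,3,4,4,3,4](0)
Move 3: P2 pit3 -> P1=[1,6,0,4,5,7](1) P2=[2,3,4,0,4,5](1)
Move 4: P1 pit4 -> P1=[1,6,0,4,0,8](2) P2=[3,4,5,0,4,5](1)
Move 5: P1 pit0 -> P1=[0,7,0,4,0,8](2) P2=[3,4,5,0,4,5](1)

Answer: 2 1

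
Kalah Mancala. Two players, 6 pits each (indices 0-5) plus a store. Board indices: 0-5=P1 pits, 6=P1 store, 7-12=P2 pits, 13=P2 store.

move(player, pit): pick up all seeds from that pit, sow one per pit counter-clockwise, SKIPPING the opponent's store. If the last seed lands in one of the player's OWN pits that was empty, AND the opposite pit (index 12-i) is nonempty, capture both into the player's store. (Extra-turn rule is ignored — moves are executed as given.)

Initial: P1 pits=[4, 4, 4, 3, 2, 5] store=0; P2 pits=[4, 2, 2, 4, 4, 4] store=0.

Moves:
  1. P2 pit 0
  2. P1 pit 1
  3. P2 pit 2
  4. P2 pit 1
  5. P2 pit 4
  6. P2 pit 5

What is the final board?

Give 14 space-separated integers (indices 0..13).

Answer: 6 2 7 6 5 6 0 0 0 1 7 0 0 2

Derivation:
Move 1: P2 pit0 -> P1=[4,4,4,3,2,5](0) P2=[0,3,3,5,5,4](0)
Move 2: P1 pit1 -> P1=[4,0,5,4,3,6](0) P2=[0,3,3,5,5,4](0)
Move 3: P2 pit2 -> P1=[4,0,5,4,3,6](0) P2=[0,3,0,6,6,5](0)
Move 4: P2 pit1 -> P1=[4,0,5,4,3,6](0) P2=[0,0,1,7,7,5](0)
Move 5: P2 pit4 -> P1=[5,1,6,5,4,6](0) P2=[0,0,1,7,0,6](1)
Move 6: P2 pit5 -> P1=[6,2,7,6,5,6](0) P2=[0,0,1,7,0,0](2)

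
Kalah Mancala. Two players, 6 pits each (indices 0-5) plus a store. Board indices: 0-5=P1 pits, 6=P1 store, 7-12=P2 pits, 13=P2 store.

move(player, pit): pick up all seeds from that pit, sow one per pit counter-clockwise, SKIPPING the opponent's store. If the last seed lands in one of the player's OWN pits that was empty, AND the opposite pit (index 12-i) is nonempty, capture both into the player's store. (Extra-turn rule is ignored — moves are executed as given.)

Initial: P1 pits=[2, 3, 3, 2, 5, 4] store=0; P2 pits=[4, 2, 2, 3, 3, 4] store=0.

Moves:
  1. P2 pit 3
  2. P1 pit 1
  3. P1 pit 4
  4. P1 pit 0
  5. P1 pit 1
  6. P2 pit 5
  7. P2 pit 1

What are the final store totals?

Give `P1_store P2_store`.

Move 1: P2 pit3 -> P1=[2,3,3,2,5,4](0) P2=[4,2,2,0,4,5](1)
Move 2: P1 pit1 -> P1=[2,0,4,3,6,4](0) P2=[4,2,2,0,4,5](1)
Move 3: P1 pit4 -> P1=[2,0,4,3,0,5](1) P2=[5,3,3,1,4,5](1)
Move 4: P1 pit0 -> P1=[0,1,5,3,0,5](1) P2=[5,3,3,1,4,5](1)
Move 5: P1 pit1 -> P1=[0,0,6,3,0,5](1) P2=[5,3,3,1,4,5](1)
Move 6: P2 pit5 -> P1=[1,1,7,4,0,5](1) P2=[5,3,3,1,4,0](2)
Move 7: P2 pit1 -> P1=[1,1,7,4,0,5](1) P2=[5,0,4,2,5,0](2)

Answer: 1 2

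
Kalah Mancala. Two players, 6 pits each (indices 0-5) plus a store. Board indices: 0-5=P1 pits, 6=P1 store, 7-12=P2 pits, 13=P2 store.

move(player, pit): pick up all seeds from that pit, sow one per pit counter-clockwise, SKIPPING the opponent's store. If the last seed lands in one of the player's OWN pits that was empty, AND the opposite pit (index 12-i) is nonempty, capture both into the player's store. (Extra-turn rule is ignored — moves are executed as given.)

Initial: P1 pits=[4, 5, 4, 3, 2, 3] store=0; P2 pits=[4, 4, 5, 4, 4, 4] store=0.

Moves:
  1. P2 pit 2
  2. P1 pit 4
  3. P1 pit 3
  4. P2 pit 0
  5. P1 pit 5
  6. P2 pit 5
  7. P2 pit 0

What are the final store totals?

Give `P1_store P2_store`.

Answer: 3 2

Derivation:
Move 1: P2 pit2 -> P1=[5,5,4,3,2,3](0) P2=[4,4,0,5,5,5](1)
Move 2: P1 pit4 -> P1=[5,5,4,3,0,4](1) P2=[4,4,0,5,5,5](1)
Move 3: P1 pit3 -> P1=[5,5,4,0,1,5](2) P2=[4,4,0,5,5,5](1)
Move 4: P2 pit0 -> P1=[5,5,4,0,1,5](2) P2=[0,5,1,6,6,5](1)
Move 5: P1 pit5 -> P1=[5,5,4,0,1,0](3) P2=[1,6,2,7,6,5](1)
Move 6: P2 pit5 -> P1=[6,6,5,1,1,0](3) P2=[1,6,2,7,6,0](2)
Move 7: P2 pit0 -> P1=[6,6,5,1,1,0](3) P2=[0,7,2,7,6,0](2)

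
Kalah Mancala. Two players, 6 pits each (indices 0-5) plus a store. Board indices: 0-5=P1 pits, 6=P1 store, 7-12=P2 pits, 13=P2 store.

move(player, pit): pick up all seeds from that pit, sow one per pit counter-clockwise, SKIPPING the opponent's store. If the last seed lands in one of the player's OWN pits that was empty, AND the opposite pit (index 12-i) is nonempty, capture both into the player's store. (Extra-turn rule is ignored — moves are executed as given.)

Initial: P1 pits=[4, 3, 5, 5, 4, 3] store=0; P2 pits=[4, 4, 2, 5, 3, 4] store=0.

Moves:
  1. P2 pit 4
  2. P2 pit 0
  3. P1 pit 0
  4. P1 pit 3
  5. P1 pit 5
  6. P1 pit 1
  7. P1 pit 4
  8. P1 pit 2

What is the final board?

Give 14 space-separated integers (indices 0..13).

Answer: 0 0 0 1 1 2 4 4 9 7 8 0 5 5

Derivation:
Move 1: P2 pit4 -> P1=[5,3,5,5,4,3](0) P2=[4,4,2,5,0,5](1)
Move 2: P2 pit0 -> P1=[5,0,5,5,4,3](0) P2=[0,5,3,6,0,5](5)
Move 3: P1 pit0 -> P1=[0,1,6,6,5,4](0) P2=[0,5,3,6,0,5](5)
Move 4: P1 pit3 -> P1=[0,1,6,0,6,5](1) P2=[1,6,4,6,0,5](5)
Move 5: P1 pit5 -> P1=[0,1,6,0,6,0](2) P2=[2,7,5,7,0,5](5)
Move 6: P1 pit1 -> P1=[0,0,7,0,6,0](2) P2=[2,7,5,7,0,5](5)
Move 7: P1 pit4 -> P1=[0,0,7,0,0,1](3) P2=[3,8,6,8,0,5](5)
Move 8: P1 pit2 -> P1=[0,0,0,1,1,2](4) P2=[4,9,7,8,0,5](5)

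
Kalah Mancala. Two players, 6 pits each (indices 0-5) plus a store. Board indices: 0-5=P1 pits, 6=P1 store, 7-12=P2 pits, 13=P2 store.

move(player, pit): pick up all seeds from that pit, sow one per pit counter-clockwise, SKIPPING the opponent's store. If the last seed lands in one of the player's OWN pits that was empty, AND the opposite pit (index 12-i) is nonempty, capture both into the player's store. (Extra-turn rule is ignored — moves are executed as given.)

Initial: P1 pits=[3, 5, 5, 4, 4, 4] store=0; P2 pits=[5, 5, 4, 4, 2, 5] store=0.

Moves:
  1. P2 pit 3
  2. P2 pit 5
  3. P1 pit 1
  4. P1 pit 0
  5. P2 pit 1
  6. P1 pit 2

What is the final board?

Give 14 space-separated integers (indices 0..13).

Answer: 0 1 0 8 8 7 2 7 1 6 2 4 1 3

Derivation:
Move 1: P2 pit3 -> P1=[4,5,5,4,4,4](0) P2=[5,5,4,0,3,6](1)
Move 2: P2 pit5 -> P1=[5,6,6,5,5,4](0) P2=[5,5,4,0,3,0](2)
Move 3: P1 pit1 -> P1=[5,0,7,6,6,5](1) P2=[6,5,4,0,3,0](2)
Move 4: P1 pit0 -> P1=[0,1,8,7,7,6](1) P2=[6,5,4,0,3,0](2)
Move 5: P2 pit1 -> P1=[0,1,8,7,7,6](1) P2=[6,0,5,1,4,1](3)
Move 6: P1 pit2 -> P1=[0,1,0,8,8,7](2) P2=[7,1,6,2,4,1](3)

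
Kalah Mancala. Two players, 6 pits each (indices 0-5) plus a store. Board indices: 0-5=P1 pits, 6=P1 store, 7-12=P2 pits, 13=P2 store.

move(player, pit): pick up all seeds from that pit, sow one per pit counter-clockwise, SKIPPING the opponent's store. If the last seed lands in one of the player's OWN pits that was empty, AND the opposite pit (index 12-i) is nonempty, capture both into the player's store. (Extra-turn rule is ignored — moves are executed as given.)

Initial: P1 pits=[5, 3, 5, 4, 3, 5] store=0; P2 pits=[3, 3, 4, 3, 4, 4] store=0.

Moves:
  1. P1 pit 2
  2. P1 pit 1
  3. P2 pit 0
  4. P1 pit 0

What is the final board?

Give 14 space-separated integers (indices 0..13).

Answer: 0 1 2 7 6 7 1 0 4 5 4 5 4 0

Derivation:
Move 1: P1 pit2 -> P1=[5,3,0,5,4,6](1) P2=[4,3,4,3,4,4](0)
Move 2: P1 pit1 -> P1=[5,0,1,6,5,6](1) P2=[4,3,4,3,4,4](0)
Move 3: P2 pit0 -> P1=[5,0,1,6,5,6](1) P2=[0,4,5,4,5,4](0)
Move 4: P1 pit0 -> P1=[0,1,2,7,6,7](1) P2=[0,4,5,4,5,4](0)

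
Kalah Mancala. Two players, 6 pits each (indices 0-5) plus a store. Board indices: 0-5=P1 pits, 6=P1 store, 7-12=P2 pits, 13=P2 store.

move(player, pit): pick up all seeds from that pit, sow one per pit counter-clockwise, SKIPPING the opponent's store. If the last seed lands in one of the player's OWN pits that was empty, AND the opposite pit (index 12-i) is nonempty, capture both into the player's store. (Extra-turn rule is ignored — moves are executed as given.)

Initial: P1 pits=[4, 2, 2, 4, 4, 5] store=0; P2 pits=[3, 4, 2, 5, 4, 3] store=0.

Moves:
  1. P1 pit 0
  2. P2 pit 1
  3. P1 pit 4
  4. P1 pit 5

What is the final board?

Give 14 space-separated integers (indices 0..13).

Move 1: P1 pit0 -> P1=[0,3,3,5,5,5](0) P2=[3,4,2,5,4,3](0)
Move 2: P2 pit1 -> P1=[0,3,3,5,5,5](0) P2=[3,0,3,6,5,4](0)
Move 3: P1 pit4 -> P1=[0,3,3,5,0,6](1) P2=[4,1,4,6,5,4](0)
Move 4: P1 pit5 -> P1=[0,3,3,5,0,0](2) P2=[5,2,5,7,6,4](0)

Answer: 0 3 3 5 0 0 2 5 2 5 7 6 4 0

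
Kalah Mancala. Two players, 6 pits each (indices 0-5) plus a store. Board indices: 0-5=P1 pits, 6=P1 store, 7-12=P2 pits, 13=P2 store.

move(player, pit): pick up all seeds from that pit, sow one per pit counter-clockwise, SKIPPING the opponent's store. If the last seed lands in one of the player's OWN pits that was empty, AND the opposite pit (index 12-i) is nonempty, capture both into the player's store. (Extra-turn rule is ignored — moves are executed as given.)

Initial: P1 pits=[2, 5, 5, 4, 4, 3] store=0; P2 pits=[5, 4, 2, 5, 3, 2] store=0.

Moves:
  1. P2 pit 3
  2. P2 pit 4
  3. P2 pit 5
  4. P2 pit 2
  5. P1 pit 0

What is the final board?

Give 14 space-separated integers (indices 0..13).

Answer: 0 1 7 5 5 4 0 5 4 0 1 0 0 12

Derivation:
Move 1: P2 pit3 -> P1=[3,6,5,4,4,3](0) P2=[5,4,2,0,4,3](1)
Move 2: P2 pit4 -> P1=[4,7,5,4,4,3](0) P2=[5,4,2,0,0,4](2)
Move 3: P2 pit5 -> P1=[5,8,6,4,4,3](0) P2=[5,4,2,0,0,0](3)
Move 4: P2 pit2 -> P1=[5,0,6,4,4,3](0) P2=[5,4,0,1,0,0](12)
Move 5: P1 pit0 -> P1=[0,1,7,5,5,4](0) P2=[5,4,0,1,0,0](12)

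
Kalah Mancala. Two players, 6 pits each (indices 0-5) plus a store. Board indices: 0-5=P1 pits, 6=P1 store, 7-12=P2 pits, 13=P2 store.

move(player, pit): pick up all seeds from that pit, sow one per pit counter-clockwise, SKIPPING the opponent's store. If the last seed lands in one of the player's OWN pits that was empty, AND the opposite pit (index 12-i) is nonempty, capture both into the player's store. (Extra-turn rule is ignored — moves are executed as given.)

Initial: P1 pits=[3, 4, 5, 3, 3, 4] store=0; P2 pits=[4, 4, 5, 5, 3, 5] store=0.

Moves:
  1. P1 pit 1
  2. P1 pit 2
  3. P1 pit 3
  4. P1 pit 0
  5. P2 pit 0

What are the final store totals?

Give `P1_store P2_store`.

Move 1: P1 pit1 -> P1=[3,0,6,4,4,5](0) P2=[4,4,5,5,3,5](0)
Move 2: P1 pit2 -> P1=[3,0,0,5,5,6](1) P2=[5,5,5,5,3,5](0)
Move 3: P1 pit3 -> P1=[3,0,0,0,6,7](2) P2=[6,6,5,5,3,5](0)
Move 4: P1 pit0 -> P1=[0,1,1,0,6,7](8) P2=[6,6,0,5,3,5](0)
Move 5: P2 pit0 -> P1=[0,1,1,0,6,7](8) P2=[0,7,1,6,4,6](1)

Answer: 8 1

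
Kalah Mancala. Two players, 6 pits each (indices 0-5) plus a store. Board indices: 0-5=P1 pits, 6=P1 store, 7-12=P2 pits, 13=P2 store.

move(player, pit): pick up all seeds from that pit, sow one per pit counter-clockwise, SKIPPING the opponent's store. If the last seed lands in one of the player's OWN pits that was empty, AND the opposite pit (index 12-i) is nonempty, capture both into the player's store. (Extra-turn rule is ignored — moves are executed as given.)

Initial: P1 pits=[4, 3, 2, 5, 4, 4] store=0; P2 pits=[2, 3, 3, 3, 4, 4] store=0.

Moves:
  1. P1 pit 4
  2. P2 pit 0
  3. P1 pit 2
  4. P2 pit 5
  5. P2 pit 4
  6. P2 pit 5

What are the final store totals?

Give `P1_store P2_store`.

Answer: 7 3

Derivation:
Move 1: P1 pit4 -> P1=[4,3,2,5,0,5](1) P2=[3,4,3,3,4,4](0)
Move 2: P2 pit0 -> P1=[4,3,2,5,0,5](1) P2=[0,5,4,4,4,4](0)
Move 3: P1 pit2 -> P1=[4,3,0,6,0,5](7) P2=[0,0,4,4,4,4](0)
Move 4: P2 pit5 -> P1=[5,4,1,6,0,5](7) P2=[0,0,4,4,4,0](1)
Move 5: P2 pit4 -> P1=[6,5,1,6,0,5](7) P2=[0,0,4,4,0,1](2)
Move 6: P2 pit5 -> P1=[6,5,1,6,0,5](7) P2=[0,0,4,4,0,0](3)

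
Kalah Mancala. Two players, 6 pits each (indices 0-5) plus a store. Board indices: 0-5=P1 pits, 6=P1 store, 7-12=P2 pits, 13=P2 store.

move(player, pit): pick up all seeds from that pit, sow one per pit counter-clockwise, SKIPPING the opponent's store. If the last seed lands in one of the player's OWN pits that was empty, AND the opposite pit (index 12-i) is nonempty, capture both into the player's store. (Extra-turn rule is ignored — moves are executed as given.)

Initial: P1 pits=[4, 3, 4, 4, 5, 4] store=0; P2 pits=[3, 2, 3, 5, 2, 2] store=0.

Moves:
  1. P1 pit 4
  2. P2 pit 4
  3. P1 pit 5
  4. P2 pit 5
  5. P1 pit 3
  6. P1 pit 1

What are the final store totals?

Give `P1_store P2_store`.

Move 1: P1 pit4 -> P1=[4,3,4,4,0,5](1) P2=[4,3,4,5,2,2](0)
Move 2: P2 pit4 -> P1=[4,3,4,4,0,5](1) P2=[4,3,4,5,0,3](1)
Move 3: P1 pit5 -> P1=[4,3,4,4,0,0](2) P2=[5,4,5,6,0,3](1)
Move 4: P2 pit5 -> P1=[5,4,4,4,0,0](2) P2=[5,4,5,6,0,0](2)
Move 5: P1 pit3 -> P1=[5,4,4,0,1,1](3) P2=[6,4,5,6,0,0](2)
Move 6: P1 pit1 -> P1=[5,0,5,1,2,2](3) P2=[6,4,5,6,0,0](2)

Answer: 3 2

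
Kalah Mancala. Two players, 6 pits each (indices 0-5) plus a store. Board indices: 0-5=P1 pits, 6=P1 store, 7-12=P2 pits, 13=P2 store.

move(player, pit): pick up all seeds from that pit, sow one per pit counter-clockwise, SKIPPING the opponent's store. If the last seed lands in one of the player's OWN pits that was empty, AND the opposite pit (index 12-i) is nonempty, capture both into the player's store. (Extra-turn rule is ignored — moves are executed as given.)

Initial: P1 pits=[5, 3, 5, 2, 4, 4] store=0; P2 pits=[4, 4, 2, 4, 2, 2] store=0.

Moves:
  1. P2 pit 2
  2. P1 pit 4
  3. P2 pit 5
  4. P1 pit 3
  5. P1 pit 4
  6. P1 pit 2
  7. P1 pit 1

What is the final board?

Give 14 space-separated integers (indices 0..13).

Move 1: P2 pit2 -> P1=[5,3,5,2,4,4](0) P2=[4,4,0,5,3,2](0)
Move 2: P1 pit4 -> P1=[5,3,5,2,0,5](1) P2=[5,5,0,5,3,2](0)
Move 3: P2 pit5 -> P1=[6,3,5,2,0,5](1) P2=[5,5,0,5,3,0](1)
Move 4: P1 pit3 -> P1=[6,3,5,0,1,6](1) P2=[5,5,0,5,3,0](1)
Move 5: P1 pit4 -> P1=[6,3,5,0,0,7](1) P2=[5,5,0,5,3,0](1)
Move 6: P1 pit2 -> P1=[6,3,0,1,1,8](2) P2=[6,5,0,5,3,0](1)
Move 7: P1 pit1 -> P1=[6,0,1,2,2,8](2) P2=[6,5,0,5,3,0](1)

Answer: 6 0 1 2 2 8 2 6 5 0 5 3 0 1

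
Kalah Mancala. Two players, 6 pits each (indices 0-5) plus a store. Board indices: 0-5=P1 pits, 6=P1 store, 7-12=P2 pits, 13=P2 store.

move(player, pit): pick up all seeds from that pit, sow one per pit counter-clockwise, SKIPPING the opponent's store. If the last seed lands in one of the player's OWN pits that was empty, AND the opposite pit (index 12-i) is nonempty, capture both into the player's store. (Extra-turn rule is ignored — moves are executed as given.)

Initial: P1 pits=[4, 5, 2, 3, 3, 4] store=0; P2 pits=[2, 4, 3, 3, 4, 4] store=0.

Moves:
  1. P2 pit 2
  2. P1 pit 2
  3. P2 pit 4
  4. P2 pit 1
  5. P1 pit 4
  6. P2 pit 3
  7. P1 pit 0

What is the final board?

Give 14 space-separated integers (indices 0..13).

Move 1: P2 pit2 -> P1=[4,5,2,3,3,4](0) P2=[2,4,0,4,5,5](0)
Move 2: P1 pit2 -> P1=[4,5,0,4,4,4](0) P2=[2,4,0,4,5,5](0)
Move 3: P2 pit4 -> P1=[5,6,1,4,4,4](0) P2=[2,4,0,4,0,6](1)
Move 4: P2 pit1 -> P1=[5,6,1,4,4,4](0) P2=[2,0,1,5,1,7](1)
Move 5: P1 pit4 -> P1=[5,6,1,4,0,5](1) P2=[3,1,1,5,1,7](1)
Move 6: P2 pit3 -> P1=[6,7,1,4,0,5](1) P2=[3,1,1,0,2,8](2)
Move 7: P1 pit0 -> P1=[0,8,2,5,1,6](2) P2=[3,1,1,0,2,8](2)

Answer: 0 8 2 5 1 6 2 3 1 1 0 2 8 2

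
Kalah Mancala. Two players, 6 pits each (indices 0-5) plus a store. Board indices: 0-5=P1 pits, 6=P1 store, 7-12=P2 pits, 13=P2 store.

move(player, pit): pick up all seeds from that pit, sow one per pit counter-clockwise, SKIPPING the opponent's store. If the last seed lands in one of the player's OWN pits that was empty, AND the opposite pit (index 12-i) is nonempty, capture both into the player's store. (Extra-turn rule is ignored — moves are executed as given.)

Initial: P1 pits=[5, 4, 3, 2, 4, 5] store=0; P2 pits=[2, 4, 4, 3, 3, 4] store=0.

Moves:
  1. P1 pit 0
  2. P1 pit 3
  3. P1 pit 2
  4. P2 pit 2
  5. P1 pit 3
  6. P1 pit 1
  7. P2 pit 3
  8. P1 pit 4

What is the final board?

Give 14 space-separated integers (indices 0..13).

Move 1: P1 pit0 -> P1=[0,5,4,3,5,6](0) P2=[2,4,4,3,3,4](0)
Move 2: P1 pit3 -> P1=[0,5,4,0,6,7](1) P2=[2,4,4,3,3,4](0)
Move 3: P1 pit2 -> P1=[0,5,0,1,7,8](2) P2=[2,4,4,3,3,4](0)
Move 4: P2 pit2 -> P1=[0,5,0,1,7,8](2) P2=[2,4,0,4,4,5](1)
Move 5: P1 pit3 -> P1=[0,5,0,0,8,8](2) P2=[2,4,0,4,4,5](1)
Move 6: P1 pit1 -> P1=[0,0,1,1,9,9](3) P2=[2,4,0,4,4,5](1)
Move 7: P2 pit3 -> P1=[1,0,1,1,9,9](3) P2=[2,4,0,0,5,6](2)
Move 8: P1 pit4 -> P1=[2,0,1,1,0,10](4) P2=[3,5,1,1,6,7](2)

Answer: 2 0 1 1 0 10 4 3 5 1 1 6 7 2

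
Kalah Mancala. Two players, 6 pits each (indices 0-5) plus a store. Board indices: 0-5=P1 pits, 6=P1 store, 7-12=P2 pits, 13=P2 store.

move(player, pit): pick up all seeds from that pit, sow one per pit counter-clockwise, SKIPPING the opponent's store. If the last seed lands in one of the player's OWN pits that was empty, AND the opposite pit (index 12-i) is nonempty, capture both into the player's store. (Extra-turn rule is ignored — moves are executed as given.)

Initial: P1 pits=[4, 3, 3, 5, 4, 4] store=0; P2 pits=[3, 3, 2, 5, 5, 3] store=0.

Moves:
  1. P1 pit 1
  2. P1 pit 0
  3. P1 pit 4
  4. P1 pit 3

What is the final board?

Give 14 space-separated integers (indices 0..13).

Answer: 0 1 5 0 1 6 2 5 5 4 7 5 3 0

Derivation:
Move 1: P1 pit1 -> P1=[4,0,4,6,5,4](0) P2=[3,3,2,5,5,3](0)
Move 2: P1 pit0 -> P1=[0,1,5,7,6,4](0) P2=[3,3,2,5,5,3](0)
Move 3: P1 pit4 -> P1=[0,1,5,7,0,5](1) P2=[4,4,3,6,5,3](0)
Move 4: P1 pit3 -> P1=[0,1,5,0,1,6](2) P2=[5,5,4,7,5,3](0)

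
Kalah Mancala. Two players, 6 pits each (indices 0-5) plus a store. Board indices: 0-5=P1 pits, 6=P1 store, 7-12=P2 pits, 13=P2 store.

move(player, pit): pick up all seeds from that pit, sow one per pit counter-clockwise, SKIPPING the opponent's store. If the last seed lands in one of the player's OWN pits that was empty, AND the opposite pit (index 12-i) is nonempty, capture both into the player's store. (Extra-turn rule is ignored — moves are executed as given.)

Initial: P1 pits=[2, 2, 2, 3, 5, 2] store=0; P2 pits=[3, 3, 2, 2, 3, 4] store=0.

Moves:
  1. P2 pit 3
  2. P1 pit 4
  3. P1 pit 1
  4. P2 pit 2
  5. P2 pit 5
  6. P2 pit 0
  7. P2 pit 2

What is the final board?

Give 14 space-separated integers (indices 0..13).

Move 1: P2 pit3 -> P1=[2,2,2,3,5,2](0) P2=[3,3,2,0,4,5](0)
Move 2: P1 pit4 -> P1=[2,2,2,3,0,3](1) P2=[4,4,3,0,4,5](0)
Move 3: P1 pit1 -> P1=[2,0,3,4,0,3](1) P2=[4,4,3,0,4,5](0)
Move 4: P2 pit2 -> P1=[2,0,3,4,0,3](1) P2=[4,4,0,1,5,6](0)
Move 5: P2 pit5 -> P1=[3,1,4,5,1,3](1) P2=[4,4,0,1,5,0](1)
Move 6: P2 pit0 -> P1=[3,1,4,5,1,3](1) P2=[0,5,1,2,6,0](1)
Move 7: P2 pit2 -> P1=[3,1,4,5,1,3](1) P2=[0,5,0,3,6,0](1)

Answer: 3 1 4 5 1 3 1 0 5 0 3 6 0 1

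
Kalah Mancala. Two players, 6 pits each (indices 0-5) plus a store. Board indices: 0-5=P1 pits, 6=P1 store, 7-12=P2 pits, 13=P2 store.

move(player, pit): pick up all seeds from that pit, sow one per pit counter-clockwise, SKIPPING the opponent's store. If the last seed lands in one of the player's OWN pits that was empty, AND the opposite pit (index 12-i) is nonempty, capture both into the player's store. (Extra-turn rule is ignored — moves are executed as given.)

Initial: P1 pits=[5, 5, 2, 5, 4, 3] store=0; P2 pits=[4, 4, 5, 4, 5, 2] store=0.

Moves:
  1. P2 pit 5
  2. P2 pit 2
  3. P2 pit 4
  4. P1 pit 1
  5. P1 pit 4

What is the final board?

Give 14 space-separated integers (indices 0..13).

Move 1: P2 pit5 -> P1=[6,5,2,5,4,3](0) P2=[4,4,5,4,5,0](1)
Move 2: P2 pit2 -> P1=[7,5,2,5,4,3](0) P2=[4,4,0,5,6,1](2)
Move 3: P2 pit4 -> P1=[8,6,3,6,4,3](0) P2=[4,4,0,5,0,2](3)
Move 4: P1 pit1 -> P1=[8,0,4,7,5,4](1) P2=[5,4,0,5,0,2](3)
Move 5: P1 pit4 -> P1=[8,0,4,7,0,5](2) P2=[6,5,1,5,0,2](3)

Answer: 8 0 4 7 0 5 2 6 5 1 5 0 2 3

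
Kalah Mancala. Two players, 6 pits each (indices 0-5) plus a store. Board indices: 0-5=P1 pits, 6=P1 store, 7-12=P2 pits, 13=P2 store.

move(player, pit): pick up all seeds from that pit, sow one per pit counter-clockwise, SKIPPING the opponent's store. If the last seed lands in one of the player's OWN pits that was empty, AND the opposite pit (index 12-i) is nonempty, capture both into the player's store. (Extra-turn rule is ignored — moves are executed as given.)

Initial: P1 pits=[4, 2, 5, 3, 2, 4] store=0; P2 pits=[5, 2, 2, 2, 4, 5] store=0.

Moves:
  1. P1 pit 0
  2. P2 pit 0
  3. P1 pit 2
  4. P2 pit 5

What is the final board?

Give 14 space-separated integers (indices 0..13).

Answer: 1 4 1 6 5 5 1 1 4 3 3 5 0 1

Derivation:
Move 1: P1 pit0 -> P1=[0,3,6,4,3,4](0) P2=[5,2,2,2,4,5](0)
Move 2: P2 pit0 -> P1=[0,3,6,4,3,4](0) P2=[0,3,3,3,5,6](0)
Move 3: P1 pit2 -> P1=[0,3,0,5,4,5](1) P2=[1,4,3,3,5,6](0)
Move 4: P2 pit5 -> P1=[1,4,1,6,5,5](1) P2=[1,4,3,3,5,0](1)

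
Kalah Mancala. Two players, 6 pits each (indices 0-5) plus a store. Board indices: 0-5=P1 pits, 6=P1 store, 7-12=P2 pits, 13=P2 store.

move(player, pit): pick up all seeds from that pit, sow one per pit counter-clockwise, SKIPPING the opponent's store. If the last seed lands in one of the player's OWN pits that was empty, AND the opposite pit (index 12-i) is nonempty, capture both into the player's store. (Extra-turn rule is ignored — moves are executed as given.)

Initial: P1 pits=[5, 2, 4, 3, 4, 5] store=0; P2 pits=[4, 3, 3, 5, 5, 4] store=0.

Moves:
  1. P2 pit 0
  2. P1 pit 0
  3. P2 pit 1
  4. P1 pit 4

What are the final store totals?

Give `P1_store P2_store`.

Answer: 1 0

Derivation:
Move 1: P2 pit0 -> P1=[5,2,4,3,4,5](0) P2=[0,4,4,6,6,4](0)
Move 2: P1 pit0 -> P1=[0,3,5,4,5,6](0) P2=[0,4,4,6,6,4](0)
Move 3: P2 pit1 -> P1=[0,3,5,4,5,6](0) P2=[0,0,5,7,7,5](0)
Move 4: P1 pit4 -> P1=[0,3,5,4,0,7](1) P2=[1,1,6,7,7,5](0)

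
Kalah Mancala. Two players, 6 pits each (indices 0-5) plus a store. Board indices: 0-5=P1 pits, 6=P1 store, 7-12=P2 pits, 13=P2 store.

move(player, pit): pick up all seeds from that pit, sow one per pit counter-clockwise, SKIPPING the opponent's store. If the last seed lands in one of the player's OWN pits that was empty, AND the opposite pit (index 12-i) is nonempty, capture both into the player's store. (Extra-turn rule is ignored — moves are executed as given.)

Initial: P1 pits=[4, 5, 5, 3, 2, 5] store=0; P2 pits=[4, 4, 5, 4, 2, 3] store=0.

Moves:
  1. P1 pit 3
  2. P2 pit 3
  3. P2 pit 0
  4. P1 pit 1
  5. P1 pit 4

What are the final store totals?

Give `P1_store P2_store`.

Answer: 3 1

Derivation:
Move 1: P1 pit3 -> P1=[4,5,5,0,3,6](1) P2=[4,4,5,4,2,3](0)
Move 2: P2 pit3 -> P1=[5,5,5,0,3,6](1) P2=[4,4,5,0,3,4](1)
Move 3: P2 pit0 -> P1=[5,5,5,0,3,6](1) P2=[0,5,6,1,4,4](1)
Move 4: P1 pit1 -> P1=[5,0,6,1,4,7](2) P2=[0,5,6,1,4,4](1)
Move 5: P1 pit4 -> P1=[5,0,6,1,0,8](3) P2=[1,6,6,1,4,4](1)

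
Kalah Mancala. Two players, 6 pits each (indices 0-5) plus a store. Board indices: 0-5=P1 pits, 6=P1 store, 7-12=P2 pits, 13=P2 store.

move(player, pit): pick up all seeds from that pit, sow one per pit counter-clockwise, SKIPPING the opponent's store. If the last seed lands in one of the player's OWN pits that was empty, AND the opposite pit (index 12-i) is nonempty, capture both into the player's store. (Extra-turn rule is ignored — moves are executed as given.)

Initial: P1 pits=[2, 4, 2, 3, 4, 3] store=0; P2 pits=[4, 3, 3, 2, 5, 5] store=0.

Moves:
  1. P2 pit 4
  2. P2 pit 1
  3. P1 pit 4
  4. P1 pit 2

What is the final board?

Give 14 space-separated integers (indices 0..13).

Move 1: P2 pit4 -> P1=[3,5,3,3,4,3](0) P2=[4,3,3,2,0,6](1)
Move 2: P2 pit1 -> P1=[3,0,3,3,4,3](0) P2=[4,0,4,3,0,6](7)
Move 3: P1 pit4 -> P1=[3,0,3,3,0,4](1) P2=[5,1,4,3,0,6](7)
Move 4: P1 pit2 -> P1=[3,0,0,4,1,5](1) P2=[5,1,4,3,0,6](7)

Answer: 3 0 0 4 1 5 1 5 1 4 3 0 6 7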